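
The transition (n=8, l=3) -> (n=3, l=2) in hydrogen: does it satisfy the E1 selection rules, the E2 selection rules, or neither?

E1

Δl = 2 − 3 = -1; l_i + l_f = 5.
E1 (Δl = ±1): satisfied.
E2 (Δl = 0,±2, l_i+l_f ≥ 2): not satisfied.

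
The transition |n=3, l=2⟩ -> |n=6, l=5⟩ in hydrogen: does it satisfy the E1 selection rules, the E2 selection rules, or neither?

Δl = 5 − 2 = +3; l_i + l_f = 7.
E1 (Δl = ±1): not satisfied.
E2 (Δl = 0,±2, l_i+l_f ≥ 2): not satisfied.

neither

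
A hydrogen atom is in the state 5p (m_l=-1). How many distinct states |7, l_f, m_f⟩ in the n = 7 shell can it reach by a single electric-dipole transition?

4

E1 requires Δl = ±1, so l_f ∈ {0, 2}; with 0 ≤ l_f ≤ n_f−1 = 6, the allowed l_f values are {0, 2}.
For l_f = 0: m_f ∈ {m_i−1, m_i, m_i+1} ∩ [−0, 0] = {0} → 1 state.
For l_f = 2: m_f ∈ {m_i−1, m_i, m_i+1} ∩ [−2, 2] = {-2, -1, 0} → 3 states.
Total: 4.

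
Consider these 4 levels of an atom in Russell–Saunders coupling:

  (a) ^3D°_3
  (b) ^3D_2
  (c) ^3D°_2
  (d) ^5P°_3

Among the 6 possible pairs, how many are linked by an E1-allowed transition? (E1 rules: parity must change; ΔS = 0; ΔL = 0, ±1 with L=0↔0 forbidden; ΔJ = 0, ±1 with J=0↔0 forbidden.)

(a)–(b): allowed.
(a)–(c): forbidden (parity).
(a)–(d): forbidden (parity, ΔS).
(b)–(c): allowed.
(b)–(d): forbidden (ΔS).
(c)–(d): forbidden (parity, ΔS).
Allowed pairs: 2 of 6.

2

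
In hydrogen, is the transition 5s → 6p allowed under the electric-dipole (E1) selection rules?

l: 0 → 1 (Δl = +1). Δl = ±1 ✓.
All E1 selection rules are satisfied.

allowed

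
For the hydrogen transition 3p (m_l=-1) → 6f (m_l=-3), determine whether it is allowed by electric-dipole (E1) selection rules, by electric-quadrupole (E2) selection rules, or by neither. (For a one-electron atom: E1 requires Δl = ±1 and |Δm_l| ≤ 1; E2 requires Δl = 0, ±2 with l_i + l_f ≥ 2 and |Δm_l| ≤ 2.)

E2

Δl = 3 − 1 = +2; l_i + l_f = 4.
Δm_l = -2.
E1 (Δl = ±1, |Δm_l| ≤ 1): not satisfied.
E2 (Δl = 0,±2, l_i+l_f ≥ 2, |Δm_l| ≤ 2): satisfied.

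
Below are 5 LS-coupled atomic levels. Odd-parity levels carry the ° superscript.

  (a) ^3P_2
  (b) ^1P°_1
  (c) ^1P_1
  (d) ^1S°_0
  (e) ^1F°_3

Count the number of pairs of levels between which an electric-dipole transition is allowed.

2

(a)–(b): forbidden (ΔS).
(a)–(c): forbidden (parity, ΔS).
(a)–(d): forbidden (ΔS, ΔJ).
(a)–(e): forbidden (ΔS, ΔL).
(b)–(c): allowed.
(b)–(d): forbidden (parity).
(b)–(e): forbidden (parity, ΔL, ΔJ).
(c)–(d): allowed.
(c)–(e): forbidden (ΔL, ΔJ).
(d)–(e): forbidden (parity, ΔL, ΔJ).
Allowed pairs: 2 of 10.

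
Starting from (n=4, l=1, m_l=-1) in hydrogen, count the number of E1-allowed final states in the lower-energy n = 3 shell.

E1 requires Δl = ±1, so l_f ∈ {0, 2}; with 0 ≤ l_f ≤ n_f−1 = 2, the allowed l_f values are {0, 2}.
For l_f = 0: m_f ∈ {m_i−1, m_i, m_i+1} ∩ [−0, 0] = {0} → 1 state.
For l_f = 2: m_f ∈ {m_i−1, m_i, m_i+1} ∩ [−2, 2] = {-2, -1, 0} → 3 states.
Total: 4.

4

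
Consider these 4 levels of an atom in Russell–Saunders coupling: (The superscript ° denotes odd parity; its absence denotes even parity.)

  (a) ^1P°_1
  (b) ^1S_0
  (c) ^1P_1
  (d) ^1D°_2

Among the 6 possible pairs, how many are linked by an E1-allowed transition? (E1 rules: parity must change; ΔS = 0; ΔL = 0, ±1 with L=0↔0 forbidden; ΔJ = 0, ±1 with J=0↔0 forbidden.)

(a)–(b): allowed.
(a)–(c): allowed.
(a)–(d): forbidden (parity).
(b)–(c): forbidden (parity).
(b)–(d): forbidden (ΔL, ΔJ).
(c)–(d): allowed.
Allowed pairs: 3 of 6.

3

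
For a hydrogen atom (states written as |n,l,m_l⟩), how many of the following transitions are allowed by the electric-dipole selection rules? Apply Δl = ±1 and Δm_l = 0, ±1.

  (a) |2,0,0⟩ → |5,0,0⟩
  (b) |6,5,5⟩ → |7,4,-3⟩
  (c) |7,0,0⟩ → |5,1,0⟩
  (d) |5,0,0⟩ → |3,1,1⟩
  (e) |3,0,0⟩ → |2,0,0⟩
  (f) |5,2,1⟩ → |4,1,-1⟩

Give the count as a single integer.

2

(a) forbidden — Δl = +0 (E1 requires Δl = ±1)
(b) forbidden — Δm_l = -8 (E1 requires Δm_l = 0, ±1)
(c) allowed
(d) allowed
(e) forbidden — Δl = +0 (E1 requires Δl = ±1)
(f) forbidden — Δm_l = -2 (E1 requires Δm_l = 0, ±1)
Total allowed: 2 of 6.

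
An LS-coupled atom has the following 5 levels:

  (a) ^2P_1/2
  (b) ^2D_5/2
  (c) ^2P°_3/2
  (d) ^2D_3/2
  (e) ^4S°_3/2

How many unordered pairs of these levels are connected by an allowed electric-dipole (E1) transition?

(a)–(b): forbidden (parity, ΔJ).
(a)–(c): allowed.
(a)–(d): forbidden (parity).
(a)–(e): forbidden (ΔS).
(b)–(c): allowed.
(b)–(d): forbidden (parity).
(b)–(e): forbidden (ΔS, ΔL).
(c)–(d): allowed.
(c)–(e): forbidden (parity, ΔS).
(d)–(e): forbidden (ΔS, ΔL).
Allowed pairs: 3 of 10.

3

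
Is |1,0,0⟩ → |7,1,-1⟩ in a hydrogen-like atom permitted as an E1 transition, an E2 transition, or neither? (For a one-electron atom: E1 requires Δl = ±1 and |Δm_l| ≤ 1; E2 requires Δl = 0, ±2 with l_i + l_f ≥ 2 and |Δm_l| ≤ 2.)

Δl = 1 − 0 = +1; l_i + l_f = 1.
Δm_l = -1.
E1 (Δl = ±1, |Δm_l| ≤ 1): satisfied.
E2 (Δl = 0,±2, l_i+l_f ≥ 2, |Δm_l| ≤ 2): not satisfied.

E1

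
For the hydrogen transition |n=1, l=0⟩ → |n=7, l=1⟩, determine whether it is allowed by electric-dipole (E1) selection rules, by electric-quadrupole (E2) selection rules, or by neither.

Δl = 1 − 0 = +1; l_i + l_f = 1.
E1 (Δl = ±1): satisfied.
E2 (Δl = 0,±2, l_i+l_f ≥ 2): not satisfied.

E1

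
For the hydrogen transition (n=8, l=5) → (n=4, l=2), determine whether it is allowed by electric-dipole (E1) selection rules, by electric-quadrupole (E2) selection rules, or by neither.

Δl = 2 − 5 = -3; l_i + l_f = 7.
E1 (Δl = ±1): not satisfied.
E2 (Δl = 0,±2, l_i+l_f ≥ 2): not satisfied.

neither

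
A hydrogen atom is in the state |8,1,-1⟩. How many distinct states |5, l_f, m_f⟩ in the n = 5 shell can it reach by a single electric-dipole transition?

4

E1 requires Δl = ±1, so l_f ∈ {0, 2}; with 0 ≤ l_f ≤ n_f−1 = 4, the allowed l_f values are {0, 2}.
For l_f = 0: m_f ∈ {m_i−1, m_i, m_i+1} ∩ [−0, 0] = {0} → 1 state.
For l_f = 2: m_f ∈ {m_i−1, m_i, m_i+1} ∩ [−2, 2] = {-2, -1, 0} → 3 states.
Total: 4.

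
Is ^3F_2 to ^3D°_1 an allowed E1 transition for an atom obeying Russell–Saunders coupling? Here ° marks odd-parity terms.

Reading off the term symbols: S 1→1, L 3→2, J 2→1, parity even→odd.
ΔL = 0, ±1 (not L=0↔0): L: 3 → 2, ΔL = -1 — satisfied.
ΔJ = 0, ±1 (not J=0↔0): J: 2 → 1, ΔJ = -1 — satisfied.
ΔS = 0: S: 1 → 1 — satisfied.
Parity must change: even → odd — satisfied.
All four E1 rules are satisfied.

allowed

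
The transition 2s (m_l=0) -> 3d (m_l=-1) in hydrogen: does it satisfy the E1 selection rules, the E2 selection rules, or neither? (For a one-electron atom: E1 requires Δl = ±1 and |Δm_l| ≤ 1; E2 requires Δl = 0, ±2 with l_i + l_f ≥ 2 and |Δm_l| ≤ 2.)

E2

Δl = 2 − 0 = +2; l_i + l_f = 2.
Δm_l = -1.
E1 (Δl = ±1, |Δm_l| ≤ 1): not satisfied.
E2 (Δl = 0,±2, l_i+l_f ≥ 2, |Δm_l| ≤ 2): satisfied.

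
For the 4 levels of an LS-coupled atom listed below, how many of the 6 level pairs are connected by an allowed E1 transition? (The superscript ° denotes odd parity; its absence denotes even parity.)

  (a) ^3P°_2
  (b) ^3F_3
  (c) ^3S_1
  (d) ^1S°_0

1

(a)–(b): forbidden (ΔL).
(a)–(c): allowed.
(a)–(d): forbidden (parity, ΔS, ΔJ).
(b)–(c): forbidden (parity, ΔL, ΔJ).
(b)–(d): forbidden (ΔS, ΔL, ΔJ).
(c)–(d): forbidden (ΔS, ΔL).
Allowed pairs: 1 of 6.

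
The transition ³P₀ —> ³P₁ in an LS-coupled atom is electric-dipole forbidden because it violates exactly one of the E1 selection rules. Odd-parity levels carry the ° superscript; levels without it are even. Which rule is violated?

parity

Reading off the term symbols: S 1→1, L 1→1, J 0→1, parity even→even.
Parity must change: even → even — fails.
ΔS = 0: S: 1 → 1 — ok.
ΔL = 0, ±1 (not L=0↔0): L: 1 → 1, ΔL = +0 — ok.
ΔJ = 0, ±1 (not J=0↔0): J: 0 → 1, ΔJ = +1 — ok.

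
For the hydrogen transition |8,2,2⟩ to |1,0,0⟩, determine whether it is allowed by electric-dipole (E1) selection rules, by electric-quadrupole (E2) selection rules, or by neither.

Δl = 0 − 2 = -2; l_i + l_f = 2.
Δm_l = -2.
E1 (Δl = ±1, |Δm_l| ≤ 1): not satisfied.
E2 (Δl = 0,±2, l_i+l_f ≥ 2, |Δm_l| ≤ 2): satisfied.

E2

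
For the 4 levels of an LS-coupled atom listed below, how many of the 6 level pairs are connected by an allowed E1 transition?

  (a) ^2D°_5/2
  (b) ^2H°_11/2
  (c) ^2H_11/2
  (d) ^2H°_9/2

2

(a)–(b): forbidden (parity, ΔL, ΔJ).
(a)–(c): forbidden (ΔL, ΔJ).
(a)–(d): forbidden (parity, ΔL, ΔJ).
(b)–(c): allowed.
(b)–(d): forbidden (parity).
(c)–(d): allowed.
Allowed pairs: 2 of 6.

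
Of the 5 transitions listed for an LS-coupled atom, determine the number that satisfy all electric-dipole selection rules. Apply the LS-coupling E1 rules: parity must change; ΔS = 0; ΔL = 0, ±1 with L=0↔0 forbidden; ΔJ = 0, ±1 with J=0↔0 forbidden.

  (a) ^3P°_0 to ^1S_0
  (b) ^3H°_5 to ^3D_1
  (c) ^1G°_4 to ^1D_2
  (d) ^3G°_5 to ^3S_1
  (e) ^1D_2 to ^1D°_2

1

(a) forbidden (ΔS, ΔJ fail)
(b) forbidden (ΔL, ΔJ fail)
(c) forbidden (ΔL, ΔJ fail)
(d) forbidden (ΔL, ΔJ fail)
(e) allowed
Total allowed: 1 of 5.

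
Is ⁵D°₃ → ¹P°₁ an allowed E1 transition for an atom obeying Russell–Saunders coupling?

Initial level: S=2, L=2, J=3, parity odd. Final level: S=0, L=1, J=1, parity odd.
Parity must change: odd → odd — fails.
ΔS = 0: S: 2 → 0 — fails.
ΔL = 0, ±1 (not L=0↔0): L: 2 → 1, ΔL = -1 — ok.
ΔJ = 0, ±1 (not J=0↔0): J: 3 → 1, ΔJ = -2 — fails.
Rule(s) violated: parity, ΔS, ΔJ.

forbidden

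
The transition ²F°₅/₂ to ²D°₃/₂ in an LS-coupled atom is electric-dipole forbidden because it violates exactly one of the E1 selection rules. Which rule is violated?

Initial level: S=1/2, L=3, J=5/2, parity odd. Final level: S=1/2, L=2, J=3/2, parity odd.
ΔJ = 0, ±1 (not J=0↔0): J: 5/2 → 3/2, ΔJ = -1 — ✓.
Parity must change: odd → odd — ✗.
ΔS = 0: S: 1/2 → 1/2 — ✓.
ΔL = 0, ±1 (not L=0↔0): L: 3 → 2, ΔL = -1 — ✓.

parity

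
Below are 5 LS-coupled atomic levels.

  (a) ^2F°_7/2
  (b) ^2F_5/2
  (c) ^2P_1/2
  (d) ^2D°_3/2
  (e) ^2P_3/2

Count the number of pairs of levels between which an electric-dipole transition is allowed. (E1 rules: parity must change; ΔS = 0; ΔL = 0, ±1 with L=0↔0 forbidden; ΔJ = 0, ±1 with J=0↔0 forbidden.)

4

(a)–(b): allowed.
(a)–(c): forbidden (ΔL, ΔJ).
(a)–(d): forbidden (parity, ΔJ).
(a)–(e): forbidden (ΔL, ΔJ).
(b)–(c): forbidden (parity, ΔL, ΔJ).
(b)–(d): allowed.
(b)–(e): forbidden (parity, ΔL).
(c)–(d): allowed.
(c)–(e): forbidden (parity).
(d)–(e): allowed.
Allowed pairs: 4 of 10.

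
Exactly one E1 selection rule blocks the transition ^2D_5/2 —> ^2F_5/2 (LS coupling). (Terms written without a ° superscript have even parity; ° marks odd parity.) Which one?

parity

Reading off the term symbols: S 1/2→1/2, L 2→3, J 5/2→5/2, parity even→even.
ΔS = 0: S: 1/2 → 1/2 — passes.
ΔJ = 0, ±1 (not J=0↔0): J: 5/2 → 5/2, ΔJ = +0 — passes.
Parity must change: even → even — fails.
ΔL = 0, ±1 (not L=0↔0): L: 2 → 3, ΔL = +1 — passes.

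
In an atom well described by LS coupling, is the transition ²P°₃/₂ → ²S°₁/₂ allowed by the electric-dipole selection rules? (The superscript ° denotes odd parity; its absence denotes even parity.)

Parity must change: odd → odd — violated.
ΔL = 0, ±1 (not L=0↔0): L: 1 → 0, ΔL = -1 — satisfied.
ΔS = 0: S: 1/2 → 1/2 — satisfied.
ΔJ = 0, ±1 (not J=0↔0): J: 3/2 → 1/2, ΔJ = -1 — satisfied.
Rule(s) violated: parity.

forbidden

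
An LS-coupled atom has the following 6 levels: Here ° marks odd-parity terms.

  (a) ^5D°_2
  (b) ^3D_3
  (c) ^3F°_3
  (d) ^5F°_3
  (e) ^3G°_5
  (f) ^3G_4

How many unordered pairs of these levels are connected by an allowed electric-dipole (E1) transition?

(a)–(b): forbidden (ΔS).
(a)–(c): forbidden (parity, ΔS).
(a)–(d): forbidden (parity).
(a)–(e): forbidden (parity, ΔS, ΔL, ΔJ).
(a)–(f): forbidden (ΔS, ΔL, ΔJ).
(b)–(c): allowed.
(b)–(d): forbidden (ΔS).
(b)–(e): forbidden (ΔL, ΔJ).
(b)–(f): forbidden (parity, ΔL).
(c)–(d): forbidden (parity, ΔS).
(c)–(e): forbidden (parity, ΔJ).
(c)–(f): allowed.
(d)–(e): forbidden (parity, ΔS, ΔJ).
(d)–(f): forbidden (ΔS).
(e)–(f): allowed.
Allowed pairs: 3 of 15.

3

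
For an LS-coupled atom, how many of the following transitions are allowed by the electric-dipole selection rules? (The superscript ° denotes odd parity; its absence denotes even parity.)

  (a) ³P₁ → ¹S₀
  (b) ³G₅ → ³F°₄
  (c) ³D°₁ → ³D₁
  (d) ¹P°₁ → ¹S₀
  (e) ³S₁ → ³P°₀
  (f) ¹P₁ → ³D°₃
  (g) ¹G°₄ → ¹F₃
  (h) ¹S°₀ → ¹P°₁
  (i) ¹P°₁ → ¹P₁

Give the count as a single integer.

6

(a) forbidden (parity, ΔS fail)
(b) allowed
(c) allowed
(d) allowed
(e) allowed
(f) forbidden (ΔS, ΔJ fail)
(g) allowed
(h) forbidden (parity fails)
(i) allowed
Total allowed: 6 of 9.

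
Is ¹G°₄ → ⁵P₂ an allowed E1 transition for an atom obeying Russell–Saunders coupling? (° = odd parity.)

Parity must change: odd → even — ok.
ΔS = 0: S: 0 → 2 — fails.
ΔL = 0, ±1 (not L=0↔0): L: 4 → 1, ΔL = -3 — fails.
ΔJ = 0, ±1 (not J=0↔0): J: 4 → 2, ΔJ = -2 — fails.
Rule(s) violated: ΔS, ΔL, ΔJ.

forbidden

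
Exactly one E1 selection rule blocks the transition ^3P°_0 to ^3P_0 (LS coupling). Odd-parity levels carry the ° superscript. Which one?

the J=0 ↔ J=0 exclusion

Initial level: S=1, L=1, J=0, parity odd. Final level: S=1, L=1, J=0, parity even.
Parity must change: odd → even — ok.
ΔS = 0: S: 1 → 1 — ok.
ΔL = 0, ±1 (not L=0↔0): L: 1 → 1, ΔL = +0 — ok.
ΔJ = 0, ±1 (not J=0↔0): J: 0 → 0, ΔJ = +0 — fails.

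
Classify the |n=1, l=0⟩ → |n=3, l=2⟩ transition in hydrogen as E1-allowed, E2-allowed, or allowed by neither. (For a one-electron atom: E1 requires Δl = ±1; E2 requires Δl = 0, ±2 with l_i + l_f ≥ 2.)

Δl = 2 − 0 = +2; l_i + l_f = 2.
E1 (Δl = ±1): not satisfied.
E2 (Δl = 0,±2, l_i+l_f ≥ 2): satisfied.

E2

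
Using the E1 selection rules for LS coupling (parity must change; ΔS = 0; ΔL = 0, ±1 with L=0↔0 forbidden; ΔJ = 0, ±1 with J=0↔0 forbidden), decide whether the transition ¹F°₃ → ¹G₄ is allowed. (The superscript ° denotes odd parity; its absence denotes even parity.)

Reading off the term symbols: S 0→0, L 3→4, J 3→4, parity odd→even.
ΔJ = 0, ±1 (not J=0↔0): J: 3 → 4, ΔJ = +1 — satisfied.
ΔS = 0: S: 0 → 0 — satisfied.
ΔL = 0, ±1 (not L=0↔0): L: 3 → 4, ΔL = +1 — satisfied.
Parity must change: odd → even — satisfied.
All four E1 rules are satisfied.

allowed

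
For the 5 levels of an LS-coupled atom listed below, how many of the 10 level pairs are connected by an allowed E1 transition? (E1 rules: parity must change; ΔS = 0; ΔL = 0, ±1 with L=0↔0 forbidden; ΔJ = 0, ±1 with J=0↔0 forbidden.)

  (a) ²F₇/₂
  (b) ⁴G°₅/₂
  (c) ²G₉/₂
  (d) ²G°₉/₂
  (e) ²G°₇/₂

(a)–(b): forbidden (ΔS).
(a)–(c): forbidden (parity).
(a)–(d): allowed.
(a)–(e): allowed.
(b)–(c): forbidden (ΔS, ΔJ).
(b)–(d): forbidden (parity, ΔS, ΔJ).
(b)–(e): forbidden (parity, ΔS).
(c)–(d): allowed.
(c)–(e): allowed.
(d)–(e): forbidden (parity).
Allowed pairs: 4 of 10.

4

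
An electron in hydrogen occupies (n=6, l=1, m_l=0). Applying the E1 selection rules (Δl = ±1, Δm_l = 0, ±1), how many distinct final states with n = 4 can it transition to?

4

E1 requires Δl = ±1, so l_f ∈ {0, 2}; with 0 ≤ l_f ≤ n_f−1 = 3, the allowed l_f values are {0, 2}.
For l_f = 0: m_f ∈ {m_i−1, m_i, m_i+1} ∩ [−0, 0] = {0} → 1 state.
For l_f = 2: m_f ∈ {m_i−1, m_i, m_i+1} ∩ [−2, 2] = {-1, 0, 1} → 3 states.
Total: 4.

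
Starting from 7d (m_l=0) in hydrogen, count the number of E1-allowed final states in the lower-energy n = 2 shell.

3

E1 requires Δl = ±1, so l_f ∈ {1, 3}; with 0 ≤ l_f ≤ n_f−1 = 1, the allowed l_f values are {1}.
For l_f = 1: m_f ∈ {m_i−1, m_i, m_i+1} ∩ [−1, 1] = {-1, 0, 1} → 3 states.
Total: 3.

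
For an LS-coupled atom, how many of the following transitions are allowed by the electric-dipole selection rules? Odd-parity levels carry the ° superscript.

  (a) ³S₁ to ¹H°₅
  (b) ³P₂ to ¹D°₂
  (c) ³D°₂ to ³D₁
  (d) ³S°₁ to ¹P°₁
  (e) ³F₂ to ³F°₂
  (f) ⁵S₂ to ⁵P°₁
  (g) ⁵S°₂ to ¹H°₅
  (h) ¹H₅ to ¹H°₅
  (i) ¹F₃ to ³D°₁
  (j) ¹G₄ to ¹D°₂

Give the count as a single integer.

(a) forbidden (ΔS, ΔL, ΔJ fail)
(b) forbidden (ΔS fails)
(c) allowed
(d) forbidden (parity, ΔS fail)
(e) allowed
(f) allowed
(g) forbidden (parity, ΔS, ΔL, ΔJ fail)
(h) allowed
(i) forbidden (ΔS, ΔJ fail)
(j) forbidden (ΔL, ΔJ fail)
Total allowed: 4 of 10.

4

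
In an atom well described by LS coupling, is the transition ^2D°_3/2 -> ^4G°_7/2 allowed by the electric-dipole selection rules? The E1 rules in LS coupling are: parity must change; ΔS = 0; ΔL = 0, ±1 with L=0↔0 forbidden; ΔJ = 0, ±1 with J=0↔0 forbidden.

forbidden

Reading off the term symbols: S 1/2→3/2, L 2→4, J 3/2→7/2, parity odd→odd.
Parity must change: odd → odd — fails.
ΔS = 0: S: 1/2 → 3/2 — fails.
ΔL = 0, ±1 (not L=0↔0): L: 2 → 4, ΔL = +2 — fails.
ΔJ = 0, ±1 (not J=0↔0): J: 3/2 → 7/2, ΔJ = +2 — fails.
Rule(s) violated: parity, ΔS, ΔL, ΔJ.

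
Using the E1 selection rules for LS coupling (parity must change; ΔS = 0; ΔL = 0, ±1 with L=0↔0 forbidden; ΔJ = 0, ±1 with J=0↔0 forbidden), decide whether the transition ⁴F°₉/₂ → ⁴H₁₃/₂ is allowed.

Reading off the term symbols: S 3/2→3/2, L 3→5, J 9/2→13/2, parity odd→even.
Parity must change: odd → even — satisfied.
ΔL = 0, ±1 (not L=0↔0): L: 3 → 5, ΔL = +2 — violated.
ΔS = 0: S: 3/2 → 3/2 — satisfied.
ΔJ = 0, ±1 (not J=0↔0): J: 9/2 → 13/2, ΔJ = +2 — violated.
Rule(s) violated: ΔL, ΔJ.

forbidden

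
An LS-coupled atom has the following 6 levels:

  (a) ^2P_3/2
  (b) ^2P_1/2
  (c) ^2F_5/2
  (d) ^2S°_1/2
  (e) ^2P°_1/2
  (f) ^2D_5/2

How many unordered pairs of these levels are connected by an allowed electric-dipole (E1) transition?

4

(a)–(b): forbidden (parity).
(a)–(c): forbidden (parity, ΔL).
(a)–(d): allowed.
(a)–(e): allowed.
(a)–(f): forbidden (parity).
(b)–(c): forbidden (parity, ΔL, ΔJ).
(b)–(d): allowed.
(b)–(e): allowed.
(b)–(f): forbidden (parity, ΔJ).
(c)–(d): forbidden (ΔL, ΔJ).
(c)–(e): forbidden (ΔL, ΔJ).
(c)–(f): forbidden (parity).
(d)–(e): forbidden (parity).
(d)–(f): forbidden (ΔL, ΔJ).
(e)–(f): forbidden (ΔJ).
Allowed pairs: 4 of 15.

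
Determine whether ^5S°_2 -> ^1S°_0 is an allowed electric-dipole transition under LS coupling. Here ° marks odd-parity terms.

Reading off the term symbols: S 2→0, L 0→0, J 2→0, parity odd→odd.
ΔS = 0: S: 2 → 0 — ✗.
ΔL = 0, ±1 (not L=0↔0): L: 0 → 0, ΔL = +0 — ✗.
ΔJ = 0, ±1 (not J=0↔0): J: 2 → 0, ΔJ = -2 — ✗.
Parity must change: odd → odd — ✗.
Rule(s) violated: parity, ΔS, ΔL, ΔJ.

forbidden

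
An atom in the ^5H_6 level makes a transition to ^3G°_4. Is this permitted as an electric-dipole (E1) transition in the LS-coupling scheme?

Reading off the term symbols: S 2→1, L 5→4, J 6→4, parity even→odd.
ΔJ = 0, ±1 (not J=0↔0): J: 6 → 4, ΔJ = -2 — fails.
ΔS = 0: S: 2 → 1 — fails.
Parity must change: even → odd — ok.
ΔL = 0, ±1 (not L=0↔0): L: 5 → 4, ΔL = -1 — ok.
Rule(s) violated: ΔS, ΔJ.

forbidden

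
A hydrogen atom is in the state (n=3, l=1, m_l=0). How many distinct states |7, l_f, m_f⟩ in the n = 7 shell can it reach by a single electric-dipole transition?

4

E1 requires Δl = ±1, so l_f ∈ {0, 2}; with 0 ≤ l_f ≤ n_f−1 = 6, the allowed l_f values are {0, 2}.
For l_f = 0: m_f ∈ {m_i−1, m_i, m_i+1} ∩ [−0, 0] = {0} → 1 state.
For l_f = 2: m_f ∈ {m_i−1, m_i, m_i+1} ∩ [−2, 2] = {-1, 0, 1} → 3 states.
Total: 4.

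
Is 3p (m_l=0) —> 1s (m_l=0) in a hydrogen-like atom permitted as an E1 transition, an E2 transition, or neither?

Δl = 0 − 1 = -1; l_i + l_f = 1.
Δm_l = +0.
E1 (Δl = ±1, |Δm_l| ≤ 1): satisfied.
E2 (Δl = 0,±2, l_i+l_f ≥ 2, |Δm_l| ≤ 2): not satisfied.

E1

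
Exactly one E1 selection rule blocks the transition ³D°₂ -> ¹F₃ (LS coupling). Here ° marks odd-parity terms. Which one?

the ΔS = 0 rule

Reading off the term symbols: S 1→0, L 2→3, J 2→3, parity odd→even.
Parity must change: odd → even — passes.
ΔS = 0: S: 1 → 0 — fails.
ΔL = 0, ±1 (not L=0↔0): L: 2 → 3, ΔL = +1 — passes.
ΔJ = 0, ±1 (not J=0↔0): J: 2 → 3, ΔJ = +1 — passes.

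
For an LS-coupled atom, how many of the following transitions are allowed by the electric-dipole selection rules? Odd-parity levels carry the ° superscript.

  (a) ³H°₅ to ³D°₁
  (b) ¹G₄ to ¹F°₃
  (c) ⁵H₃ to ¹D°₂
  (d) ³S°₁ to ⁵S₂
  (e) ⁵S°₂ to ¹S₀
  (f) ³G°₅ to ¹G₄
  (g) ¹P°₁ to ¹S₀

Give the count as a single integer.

(a) forbidden (parity, ΔL, ΔJ fail)
(b) allowed
(c) forbidden (ΔS, ΔL fail)
(d) forbidden (ΔS, ΔL fail)
(e) forbidden (ΔS, ΔL, ΔJ fail)
(f) forbidden (ΔS fails)
(g) allowed
Total allowed: 2 of 7.

2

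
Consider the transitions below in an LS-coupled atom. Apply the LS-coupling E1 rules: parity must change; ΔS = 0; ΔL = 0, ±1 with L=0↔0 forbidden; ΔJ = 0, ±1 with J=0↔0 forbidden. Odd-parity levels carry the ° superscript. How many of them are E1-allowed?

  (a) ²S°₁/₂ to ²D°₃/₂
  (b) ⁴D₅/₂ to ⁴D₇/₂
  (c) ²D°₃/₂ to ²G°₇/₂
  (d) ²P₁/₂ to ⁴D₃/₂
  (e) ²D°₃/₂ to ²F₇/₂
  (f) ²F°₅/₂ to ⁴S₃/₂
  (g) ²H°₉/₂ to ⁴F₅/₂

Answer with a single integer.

0

(a) forbidden (parity, ΔL fail)
(b) forbidden (parity fails)
(c) forbidden (parity, ΔL, ΔJ fail)
(d) forbidden (parity, ΔS fail)
(e) forbidden (ΔJ fails)
(f) forbidden (ΔS, ΔL fail)
(g) forbidden (ΔS, ΔL, ΔJ fail)
Total allowed: 0 of 7.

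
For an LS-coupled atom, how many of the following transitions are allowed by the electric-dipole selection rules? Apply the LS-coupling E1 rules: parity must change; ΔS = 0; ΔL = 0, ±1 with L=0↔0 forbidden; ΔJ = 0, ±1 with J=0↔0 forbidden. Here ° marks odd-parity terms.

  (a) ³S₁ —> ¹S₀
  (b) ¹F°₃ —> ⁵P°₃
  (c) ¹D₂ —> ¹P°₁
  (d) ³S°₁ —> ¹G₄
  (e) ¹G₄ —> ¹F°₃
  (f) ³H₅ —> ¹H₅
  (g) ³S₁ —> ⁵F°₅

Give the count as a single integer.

(a) forbidden (parity, ΔS, ΔL fail)
(b) forbidden (parity, ΔS, ΔL fail)
(c) allowed
(d) forbidden (ΔS, ΔL, ΔJ fail)
(e) allowed
(f) forbidden (parity, ΔS fail)
(g) forbidden (ΔS, ΔL, ΔJ fail)
Total allowed: 2 of 7.

2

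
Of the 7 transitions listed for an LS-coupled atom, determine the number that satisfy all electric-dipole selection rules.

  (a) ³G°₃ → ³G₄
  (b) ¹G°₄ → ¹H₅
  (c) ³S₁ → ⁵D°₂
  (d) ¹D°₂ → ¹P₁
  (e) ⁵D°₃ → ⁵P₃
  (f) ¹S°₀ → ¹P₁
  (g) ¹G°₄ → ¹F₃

6

(a) allowed
(b) allowed
(c) forbidden (ΔS, ΔL fail)
(d) allowed
(e) allowed
(f) allowed
(g) allowed
Total allowed: 6 of 7.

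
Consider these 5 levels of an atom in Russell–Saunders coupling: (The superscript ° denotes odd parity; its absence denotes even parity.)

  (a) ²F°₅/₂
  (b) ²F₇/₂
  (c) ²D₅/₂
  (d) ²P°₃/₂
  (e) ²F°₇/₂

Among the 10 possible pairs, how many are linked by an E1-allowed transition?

(a)–(b): allowed.
(a)–(c): allowed.
(a)–(d): forbidden (parity, ΔL).
(a)–(e): forbidden (parity).
(b)–(c): forbidden (parity).
(b)–(d): forbidden (ΔL, ΔJ).
(b)–(e): allowed.
(c)–(d): allowed.
(c)–(e): allowed.
(d)–(e): forbidden (parity, ΔL, ΔJ).
Allowed pairs: 5 of 10.

5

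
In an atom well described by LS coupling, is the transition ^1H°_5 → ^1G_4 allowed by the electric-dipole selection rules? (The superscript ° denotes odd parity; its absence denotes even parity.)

Parity must change: odd → even — ok.
ΔL = 0, ±1 (not L=0↔0): L: 5 → 4, ΔL = -1 — ok.
ΔJ = 0, ±1 (not J=0↔0): J: 5 → 4, ΔJ = -1 — ok.
ΔS = 0: S: 0 → 0 — ok.
All four E1 rules are satisfied.

allowed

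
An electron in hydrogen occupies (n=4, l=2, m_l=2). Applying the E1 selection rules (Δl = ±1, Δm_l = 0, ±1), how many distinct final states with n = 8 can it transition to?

4

E1 requires Δl = ±1, so l_f ∈ {1, 3}; with 0 ≤ l_f ≤ n_f−1 = 7, the allowed l_f values are {1, 3}.
For l_f = 1: m_f ∈ {m_i−1, m_i, m_i+1} ∩ [−1, 1] = {1} → 1 state.
For l_f = 3: m_f ∈ {m_i−1, m_i, m_i+1} ∩ [−3, 3] = {1, 2, 3} → 3 states.
Total: 4.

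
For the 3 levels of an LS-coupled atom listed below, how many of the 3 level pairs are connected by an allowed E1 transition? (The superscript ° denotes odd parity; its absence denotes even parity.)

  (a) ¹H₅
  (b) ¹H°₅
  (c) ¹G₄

2

(a)–(b): allowed.
(a)–(c): forbidden (parity).
(b)–(c): allowed.
Allowed pairs: 2 of 3.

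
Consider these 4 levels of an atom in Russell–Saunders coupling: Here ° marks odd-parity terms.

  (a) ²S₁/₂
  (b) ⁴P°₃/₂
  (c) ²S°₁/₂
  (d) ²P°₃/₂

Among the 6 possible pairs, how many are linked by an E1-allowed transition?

1

(a)–(b): forbidden (ΔS).
(a)–(c): forbidden (ΔL).
(a)–(d): allowed.
(b)–(c): forbidden (parity, ΔS).
(b)–(d): forbidden (parity, ΔS).
(c)–(d): forbidden (parity).
Allowed pairs: 1 of 6.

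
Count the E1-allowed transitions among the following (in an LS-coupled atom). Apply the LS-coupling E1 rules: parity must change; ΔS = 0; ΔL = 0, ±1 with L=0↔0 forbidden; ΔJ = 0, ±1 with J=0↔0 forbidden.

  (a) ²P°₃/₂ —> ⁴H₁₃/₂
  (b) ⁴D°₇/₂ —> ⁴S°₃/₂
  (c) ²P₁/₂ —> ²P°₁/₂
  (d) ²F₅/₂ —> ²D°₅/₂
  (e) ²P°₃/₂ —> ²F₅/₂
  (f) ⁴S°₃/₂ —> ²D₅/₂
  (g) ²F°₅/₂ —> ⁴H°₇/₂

(a) forbidden (ΔS, ΔL, ΔJ fail)
(b) forbidden (parity, ΔL, ΔJ fail)
(c) allowed
(d) allowed
(e) forbidden (ΔL fails)
(f) forbidden (ΔS, ΔL fail)
(g) forbidden (parity, ΔS, ΔL fail)
Total allowed: 2 of 7.

2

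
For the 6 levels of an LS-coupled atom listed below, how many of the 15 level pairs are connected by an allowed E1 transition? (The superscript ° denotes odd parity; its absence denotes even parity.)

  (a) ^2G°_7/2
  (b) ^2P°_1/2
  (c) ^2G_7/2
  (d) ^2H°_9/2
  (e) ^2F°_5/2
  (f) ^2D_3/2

(a)–(b): forbidden (parity, ΔL, ΔJ).
(a)–(c): allowed.
(a)–(d): forbidden (parity).
(a)–(e): forbidden (parity).
(a)–(f): forbidden (ΔL, ΔJ).
(b)–(c): forbidden (ΔL, ΔJ).
(b)–(d): forbidden (parity, ΔL, ΔJ).
(b)–(e): forbidden (parity, ΔL, ΔJ).
(b)–(f): allowed.
(c)–(d): allowed.
(c)–(e): allowed.
(c)–(f): forbidden (parity, ΔL, ΔJ).
(d)–(e): forbidden (parity, ΔL, ΔJ).
(d)–(f): forbidden (ΔL, ΔJ).
(e)–(f): allowed.
Allowed pairs: 5 of 15.

5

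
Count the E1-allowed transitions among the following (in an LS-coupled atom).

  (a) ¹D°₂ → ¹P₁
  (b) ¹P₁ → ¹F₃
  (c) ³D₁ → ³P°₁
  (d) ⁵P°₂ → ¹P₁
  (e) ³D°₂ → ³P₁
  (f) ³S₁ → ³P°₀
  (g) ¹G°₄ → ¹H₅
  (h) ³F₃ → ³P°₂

5

(a) allowed
(b) forbidden (parity, ΔL, ΔJ fail)
(c) allowed
(d) forbidden (ΔS fails)
(e) allowed
(f) allowed
(g) allowed
(h) forbidden (ΔL fails)
Total allowed: 5 of 8.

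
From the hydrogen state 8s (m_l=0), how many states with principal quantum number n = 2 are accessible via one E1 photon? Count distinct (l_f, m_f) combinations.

E1 requires Δl = ±1, so l_f ∈ {-1, 1}; with 0 ≤ l_f ≤ n_f−1 = 1, the allowed l_f values are {1}.
For l_f = 1: m_f ∈ {m_i−1, m_i, m_i+1} ∩ [−1, 1] = {-1, 0, 1} → 3 states.
Total: 3.

3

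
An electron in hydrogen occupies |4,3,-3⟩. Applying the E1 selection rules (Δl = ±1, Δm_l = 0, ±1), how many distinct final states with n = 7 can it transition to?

4

E1 requires Δl = ±1, so l_f ∈ {2, 4}; with 0 ≤ l_f ≤ n_f−1 = 6, the allowed l_f values are {2, 4}.
For l_f = 2: m_f ∈ {m_i−1, m_i, m_i+1} ∩ [−2, 2] = {-2} → 1 state.
For l_f = 4: m_f ∈ {m_i−1, m_i, m_i+1} ∩ [−4, 4] = {-4, -3, -2} → 3 states.
Total: 4.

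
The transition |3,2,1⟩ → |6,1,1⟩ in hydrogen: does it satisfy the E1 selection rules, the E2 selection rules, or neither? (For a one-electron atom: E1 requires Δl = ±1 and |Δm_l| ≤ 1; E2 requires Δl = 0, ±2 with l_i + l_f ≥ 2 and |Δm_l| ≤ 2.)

Δl = 1 − 2 = -1; l_i + l_f = 3.
Δm_l = +0.
E1 (Δl = ±1, |Δm_l| ≤ 1): satisfied.
E2 (Δl = 0,±2, l_i+l_f ≥ 2, |Δm_l| ≤ 2): not satisfied.

E1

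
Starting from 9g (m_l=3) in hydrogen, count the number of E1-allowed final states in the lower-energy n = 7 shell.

5

E1 requires Δl = ±1, so l_f ∈ {3, 5}; with 0 ≤ l_f ≤ n_f−1 = 6, the allowed l_f values are {3, 5}.
For l_f = 3: m_f ∈ {m_i−1, m_i, m_i+1} ∩ [−3, 3] = {2, 3} → 2 states.
For l_f = 5: m_f ∈ {m_i−1, m_i, m_i+1} ∩ [−5, 5] = {2, 3, 4} → 3 states.
Total: 5.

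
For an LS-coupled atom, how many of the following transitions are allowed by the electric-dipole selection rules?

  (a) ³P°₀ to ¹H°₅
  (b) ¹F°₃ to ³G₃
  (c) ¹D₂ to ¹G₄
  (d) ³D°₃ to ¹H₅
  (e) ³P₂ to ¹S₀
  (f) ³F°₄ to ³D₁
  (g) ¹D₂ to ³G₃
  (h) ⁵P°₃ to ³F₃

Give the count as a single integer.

(a) forbidden (parity, ΔS, ΔL, ΔJ fail)
(b) forbidden (ΔS fails)
(c) forbidden (parity, ΔL, ΔJ fail)
(d) forbidden (ΔS, ΔL, ΔJ fail)
(e) forbidden (parity, ΔS, ΔJ fail)
(f) forbidden (ΔJ fails)
(g) forbidden (parity, ΔS, ΔL fail)
(h) forbidden (ΔS, ΔL fail)
Total allowed: 0 of 8.

0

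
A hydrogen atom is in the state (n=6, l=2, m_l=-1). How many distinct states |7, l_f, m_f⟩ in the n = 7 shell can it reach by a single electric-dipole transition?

5

E1 requires Δl = ±1, so l_f ∈ {1, 3}; with 0 ≤ l_f ≤ n_f−1 = 6, the allowed l_f values are {1, 3}.
For l_f = 1: m_f ∈ {m_i−1, m_i, m_i+1} ∩ [−1, 1] = {-1, 0} → 2 states.
For l_f = 3: m_f ∈ {m_i−1, m_i, m_i+1} ∩ [−3, 3] = {-2, -1, 0} → 3 states.
Total: 5.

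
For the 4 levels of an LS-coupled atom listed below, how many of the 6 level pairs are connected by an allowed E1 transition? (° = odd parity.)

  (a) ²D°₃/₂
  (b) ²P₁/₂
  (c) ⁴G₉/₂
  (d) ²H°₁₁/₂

1

(a)–(b): allowed.
(a)–(c): forbidden (ΔS, ΔL, ΔJ).
(a)–(d): forbidden (parity, ΔL, ΔJ).
(b)–(c): forbidden (parity, ΔS, ΔL, ΔJ).
(b)–(d): forbidden (ΔL, ΔJ).
(c)–(d): forbidden (ΔS).
Allowed pairs: 1 of 6.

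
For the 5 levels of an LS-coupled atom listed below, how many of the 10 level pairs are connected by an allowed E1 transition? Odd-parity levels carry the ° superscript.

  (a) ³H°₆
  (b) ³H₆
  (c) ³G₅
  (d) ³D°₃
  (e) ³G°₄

3

(a)–(b): allowed.
(a)–(c): allowed.
(a)–(d): forbidden (parity, ΔL, ΔJ).
(a)–(e): forbidden (parity, ΔJ).
(b)–(c): forbidden (parity).
(b)–(d): forbidden (ΔL, ΔJ).
(b)–(e): forbidden (ΔJ).
(c)–(d): forbidden (ΔL, ΔJ).
(c)–(e): allowed.
(d)–(e): forbidden (parity, ΔL).
Allowed pairs: 3 of 10.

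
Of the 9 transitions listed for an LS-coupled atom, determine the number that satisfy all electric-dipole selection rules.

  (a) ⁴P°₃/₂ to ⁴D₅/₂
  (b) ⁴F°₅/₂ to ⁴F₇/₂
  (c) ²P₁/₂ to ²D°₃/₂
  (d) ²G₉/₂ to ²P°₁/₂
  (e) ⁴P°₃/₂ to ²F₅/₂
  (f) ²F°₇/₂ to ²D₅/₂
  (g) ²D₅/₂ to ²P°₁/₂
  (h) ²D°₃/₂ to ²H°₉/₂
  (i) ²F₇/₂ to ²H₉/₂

4

(a) allowed
(b) allowed
(c) allowed
(d) forbidden (ΔL, ΔJ fail)
(e) forbidden (ΔS, ΔL fail)
(f) allowed
(g) forbidden (ΔJ fails)
(h) forbidden (parity, ΔL, ΔJ fail)
(i) forbidden (parity, ΔL fail)
Total allowed: 4 of 9.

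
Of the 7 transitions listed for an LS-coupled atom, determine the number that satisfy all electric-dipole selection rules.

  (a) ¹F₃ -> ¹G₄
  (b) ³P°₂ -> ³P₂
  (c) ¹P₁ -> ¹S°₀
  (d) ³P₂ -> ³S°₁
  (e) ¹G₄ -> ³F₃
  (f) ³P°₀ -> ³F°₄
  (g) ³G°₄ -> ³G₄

4

(a) forbidden (parity fails)
(b) allowed
(c) allowed
(d) allowed
(e) forbidden (parity, ΔS fail)
(f) forbidden (parity, ΔL, ΔJ fail)
(g) allowed
Total allowed: 4 of 7.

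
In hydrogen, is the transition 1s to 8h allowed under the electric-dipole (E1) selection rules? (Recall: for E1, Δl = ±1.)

forbidden

l: 0 → 5 (Δl = +5). Δl = ±1 fails.
The transition is electric-dipole forbidden.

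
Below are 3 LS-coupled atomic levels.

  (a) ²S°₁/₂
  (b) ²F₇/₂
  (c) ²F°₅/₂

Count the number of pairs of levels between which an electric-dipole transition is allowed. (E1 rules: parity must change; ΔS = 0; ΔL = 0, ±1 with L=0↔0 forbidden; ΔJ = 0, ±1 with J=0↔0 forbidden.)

1

(a)–(b): forbidden (ΔL, ΔJ).
(a)–(c): forbidden (parity, ΔL, ΔJ).
(b)–(c): allowed.
Allowed pairs: 1 of 3.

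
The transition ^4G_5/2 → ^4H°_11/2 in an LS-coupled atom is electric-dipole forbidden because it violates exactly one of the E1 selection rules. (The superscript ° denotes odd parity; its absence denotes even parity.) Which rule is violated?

the ΔJ = 0, ±1 rule

ΔJ = 0, ±1 (not J=0↔0): J: 5/2 → 11/2, ΔJ = +3 — violated.
ΔL = 0, ±1 (not L=0↔0): L: 4 → 5, ΔL = +1 — satisfied.
ΔS = 0: S: 3/2 → 3/2 — satisfied.
Parity must change: even → odd — satisfied.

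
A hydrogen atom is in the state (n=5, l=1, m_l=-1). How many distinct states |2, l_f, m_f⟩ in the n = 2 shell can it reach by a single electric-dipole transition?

1

E1 requires Δl = ±1, so l_f ∈ {0, 2}; with 0 ≤ l_f ≤ n_f−1 = 1, the allowed l_f values are {0}.
For l_f = 0: m_f ∈ {m_i−1, m_i, m_i+1} ∩ [−0, 0] = {0} → 1 state.
Total: 1.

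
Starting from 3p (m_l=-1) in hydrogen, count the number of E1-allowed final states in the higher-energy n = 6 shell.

E1 requires Δl = ±1, so l_f ∈ {0, 2}; with 0 ≤ l_f ≤ n_f−1 = 5, the allowed l_f values are {0, 2}.
For l_f = 0: m_f ∈ {m_i−1, m_i, m_i+1} ∩ [−0, 0] = {0} → 1 state.
For l_f = 2: m_f ∈ {m_i−1, m_i, m_i+1} ∩ [−2, 2] = {-2, -1, 0} → 3 states.
Total: 4.

4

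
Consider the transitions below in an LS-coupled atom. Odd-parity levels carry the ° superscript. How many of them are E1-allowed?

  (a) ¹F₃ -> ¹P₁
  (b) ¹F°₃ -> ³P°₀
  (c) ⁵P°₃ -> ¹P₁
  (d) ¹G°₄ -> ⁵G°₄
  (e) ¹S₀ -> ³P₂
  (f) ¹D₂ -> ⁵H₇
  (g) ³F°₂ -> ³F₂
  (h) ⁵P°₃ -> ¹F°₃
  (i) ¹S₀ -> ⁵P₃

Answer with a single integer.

1

(a) forbidden (parity, ΔL, ΔJ fail)
(b) forbidden (parity, ΔS, ΔL, ΔJ fail)
(c) forbidden (ΔS, ΔJ fail)
(d) forbidden (parity, ΔS fail)
(e) forbidden (parity, ΔS, ΔJ fail)
(f) forbidden (parity, ΔS, ΔL, ΔJ fail)
(g) allowed
(h) forbidden (parity, ΔS, ΔL fail)
(i) forbidden (parity, ΔS, ΔJ fail)
Total allowed: 1 of 9.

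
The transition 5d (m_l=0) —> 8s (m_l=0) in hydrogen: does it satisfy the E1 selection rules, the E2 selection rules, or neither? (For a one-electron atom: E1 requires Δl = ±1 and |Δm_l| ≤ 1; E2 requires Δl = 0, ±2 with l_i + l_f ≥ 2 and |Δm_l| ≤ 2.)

Δl = 0 − 2 = -2; l_i + l_f = 2.
Δm_l = +0.
E1 (Δl = ±1, |Δm_l| ≤ 1): not satisfied.
E2 (Δl = 0,±2, l_i+l_f ≥ 2, |Δm_l| ≤ 2): satisfied.

E2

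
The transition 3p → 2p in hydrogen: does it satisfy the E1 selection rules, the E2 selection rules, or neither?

E2

Δl = 1 − 1 = +0; l_i + l_f = 2.
E1 (Δl = ±1): not satisfied.
E2 (Δl = 0,±2, l_i+l_f ≥ 2): satisfied.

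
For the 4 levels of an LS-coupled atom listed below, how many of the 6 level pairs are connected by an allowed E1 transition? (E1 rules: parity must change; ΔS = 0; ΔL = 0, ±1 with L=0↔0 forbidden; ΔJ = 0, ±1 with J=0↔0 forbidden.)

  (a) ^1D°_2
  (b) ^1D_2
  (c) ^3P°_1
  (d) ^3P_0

2

(a)–(b): allowed.
(a)–(c): forbidden (parity, ΔS).
(a)–(d): forbidden (ΔS, ΔJ).
(b)–(c): forbidden (ΔS).
(b)–(d): forbidden (parity, ΔS, ΔJ).
(c)–(d): allowed.
Allowed pairs: 2 of 6.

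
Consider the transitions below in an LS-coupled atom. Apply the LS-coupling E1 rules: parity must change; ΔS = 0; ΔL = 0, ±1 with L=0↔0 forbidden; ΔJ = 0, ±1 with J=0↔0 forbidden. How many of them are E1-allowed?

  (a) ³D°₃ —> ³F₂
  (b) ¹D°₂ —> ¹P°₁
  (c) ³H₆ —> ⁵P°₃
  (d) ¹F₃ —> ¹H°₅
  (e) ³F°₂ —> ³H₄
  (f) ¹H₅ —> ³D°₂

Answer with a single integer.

(a) allowed
(b) forbidden (parity fails)
(c) forbidden (ΔS, ΔL, ΔJ fail)
(d) forbidden (ΔL, ΔJ fail)
(e) forbidden (ΔL, ΔJ fail)
(f) forbidden (ΔS, ΔL, ΔJ fail)
Total allowed: 1 of 6.

1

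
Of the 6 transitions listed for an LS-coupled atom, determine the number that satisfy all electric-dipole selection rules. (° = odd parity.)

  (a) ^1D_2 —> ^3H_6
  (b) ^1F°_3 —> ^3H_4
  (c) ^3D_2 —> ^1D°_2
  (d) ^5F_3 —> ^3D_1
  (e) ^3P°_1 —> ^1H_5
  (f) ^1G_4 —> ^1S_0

(a) forbidden (parity, ΔS, ΔL, ΔJ fail)
(b) forbidden (ΔS, ΔL fail)
(c) forbidden (ΔS fails)
(d) forbidden (parity, ΔS, ΔJ fail)
(e) forbidden (ΔS, ΔL, ΔJ fail)
(f) forbidden (parity, ΔL, ΔJ fail)
Total allowed: 0 of 6.

0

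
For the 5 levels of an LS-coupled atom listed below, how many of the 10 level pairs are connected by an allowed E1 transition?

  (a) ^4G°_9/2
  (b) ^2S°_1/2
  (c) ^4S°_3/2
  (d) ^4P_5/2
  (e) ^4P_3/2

2

(a)–(b): forbidden (parity, ΔS, ΔL, ΔJ).
(a)–(c): forbidden (parity, ΔL, ΔJ).
(a)–(d): forbidden (ΔL, ΔJ).
(a)–(e): forbidden (ΔL, ΔJ).
(b)–(c): forbidden (parity, ΔS, ΔL).
(b)–(d): forbidden (ΔS, ΔJ).
(b)–(e): forbidden (ΔS).
(c)–(d): allowed.
(c)–(e): allowed.
(d)–(e): forbidden (parity).
Allowed pairs: 2 of 10.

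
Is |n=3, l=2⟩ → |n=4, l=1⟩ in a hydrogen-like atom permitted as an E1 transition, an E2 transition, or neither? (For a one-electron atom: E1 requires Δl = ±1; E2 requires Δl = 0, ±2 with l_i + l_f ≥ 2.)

E1

Δl = 1 − 2 = -1; l_i + l_f = 3.
E1 (Δl = ±1): satisfied.
E2 (Δl = 0,±2, l_i+l_f ≥ 2): not satisfied.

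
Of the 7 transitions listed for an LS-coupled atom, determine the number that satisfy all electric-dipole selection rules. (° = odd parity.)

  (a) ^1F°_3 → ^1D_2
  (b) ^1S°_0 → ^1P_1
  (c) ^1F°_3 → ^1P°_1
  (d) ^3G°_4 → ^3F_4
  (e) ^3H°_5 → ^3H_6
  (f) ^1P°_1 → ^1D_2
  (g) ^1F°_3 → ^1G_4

6

(a) allowed
(b) allowed
(c) forbidden (parity, ΔL, ΔJ fail)
(d) allowed
(e) allowed
(f) allowed
(g) allowed
Total allowed: 6 of 7.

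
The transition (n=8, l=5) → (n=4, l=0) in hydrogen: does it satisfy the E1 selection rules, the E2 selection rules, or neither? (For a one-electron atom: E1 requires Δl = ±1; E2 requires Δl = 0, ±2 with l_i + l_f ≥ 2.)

Δl = 0 − 5 = -5; l_i + l_f = 5.
E1 (Δl = ±1): not satisfied.
E2 (Δl = 0,±2, l_i+l_f ≥ 2): not satisfied.

neither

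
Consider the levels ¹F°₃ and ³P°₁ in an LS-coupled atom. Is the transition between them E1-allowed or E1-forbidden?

forbidden

Reading off the term symbols: S 0→1, L 3→1, J 3→1, parity odd→odd.
Parity must change: odd → odd — ✗.
ΔS = 0: S: 0 → 1 — ✗.
ΔL = 0, ±1 (not L=0↔0): L: 3 → 1, ΔL = -2 — ✗.
ΔJ = 0, ±1 (not J=0↔0): J: 3 → 1, ΔJ = -2 — ✗.
Rule(s) violated: parity, ΔS, ΔL, ΔJ.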